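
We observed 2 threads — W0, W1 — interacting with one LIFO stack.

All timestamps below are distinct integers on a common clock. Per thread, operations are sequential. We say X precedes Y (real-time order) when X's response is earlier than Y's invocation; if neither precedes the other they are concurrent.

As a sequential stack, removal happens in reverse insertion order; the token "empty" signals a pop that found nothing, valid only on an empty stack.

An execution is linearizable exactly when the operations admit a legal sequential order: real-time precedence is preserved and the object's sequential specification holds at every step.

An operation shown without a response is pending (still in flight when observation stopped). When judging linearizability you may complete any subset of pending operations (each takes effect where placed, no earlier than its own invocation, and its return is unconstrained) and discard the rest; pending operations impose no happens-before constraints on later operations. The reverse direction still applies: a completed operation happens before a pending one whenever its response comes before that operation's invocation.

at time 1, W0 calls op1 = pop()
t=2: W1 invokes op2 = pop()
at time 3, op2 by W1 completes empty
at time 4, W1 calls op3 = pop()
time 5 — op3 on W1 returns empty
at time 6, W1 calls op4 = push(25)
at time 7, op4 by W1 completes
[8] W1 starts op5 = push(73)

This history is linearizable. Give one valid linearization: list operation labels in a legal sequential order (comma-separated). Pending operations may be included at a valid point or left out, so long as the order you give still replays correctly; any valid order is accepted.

op1, op2, op3, op4

step 1: op1 pop() (pending, included) — stack <>
step 2: op2 pop() → empty — stack <>
step 3: op3 pop() → empty — stack <>
step 4: op4 push(25) — stack <25>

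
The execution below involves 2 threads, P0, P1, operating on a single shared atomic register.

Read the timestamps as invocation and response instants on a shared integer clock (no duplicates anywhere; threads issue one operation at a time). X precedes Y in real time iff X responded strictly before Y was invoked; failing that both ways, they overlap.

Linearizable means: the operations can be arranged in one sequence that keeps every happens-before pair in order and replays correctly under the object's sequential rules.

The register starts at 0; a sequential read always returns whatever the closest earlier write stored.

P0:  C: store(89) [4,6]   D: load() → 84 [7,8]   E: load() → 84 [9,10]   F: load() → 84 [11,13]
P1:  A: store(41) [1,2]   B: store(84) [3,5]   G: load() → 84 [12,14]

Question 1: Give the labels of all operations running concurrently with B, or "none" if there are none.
B spans [3,5]; an op avoiding the whole window 3..5 is ordered, any other is concurrent
A [1,2]: before
C [4,6]: concurrent
D [7,8]: after
E [9,10]: after
F [11,13]: after
G [12,14]: after

C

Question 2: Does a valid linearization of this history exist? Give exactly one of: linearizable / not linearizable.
one valid linearization: A, C, B, D, E, F, G
after step 1 (A store(41)): value 41
after step 2 (C store(89)): value 89
after step 3 (B store(84)): value 84
after step 4 (D load() → 84): value 84
after step 5 (E load() → 84): value 84
after step 6 (F load() → 84): value 84
after step 7 (G load() → 84): value 84

linearizable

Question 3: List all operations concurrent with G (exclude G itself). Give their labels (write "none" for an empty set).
G runs from 12 to 14; window-overlapping ops are concurrent
A [1,2]: before
B [3,5]: before
C [4,6]: before
D [7,8]: before
E [9,10]: before
F [11,13]: concurrent

F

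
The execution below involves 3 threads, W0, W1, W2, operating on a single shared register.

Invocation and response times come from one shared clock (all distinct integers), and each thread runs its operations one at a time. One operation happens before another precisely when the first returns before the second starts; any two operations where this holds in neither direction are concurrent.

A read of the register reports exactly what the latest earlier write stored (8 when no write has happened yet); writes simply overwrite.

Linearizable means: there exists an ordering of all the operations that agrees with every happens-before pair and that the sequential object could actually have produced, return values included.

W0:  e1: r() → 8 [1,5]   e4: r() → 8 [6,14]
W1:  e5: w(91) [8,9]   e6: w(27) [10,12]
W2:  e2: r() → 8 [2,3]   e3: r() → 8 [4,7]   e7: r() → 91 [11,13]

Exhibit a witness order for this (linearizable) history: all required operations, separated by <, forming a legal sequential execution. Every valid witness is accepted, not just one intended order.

step 1: e1 r() → 8 — value 8
step 2: e2 r() → 8 — value 8
step 3: e3 r() → 8 — value 8
step 4: e4 r() → 8 — value 8
step 5: e5 w(91) — value 91
step 6: e7 r() → 91 — value 91
step 7: e6 w(27) — value 27

e1 < e2 < e3 < e4 < e5 < e7 < e6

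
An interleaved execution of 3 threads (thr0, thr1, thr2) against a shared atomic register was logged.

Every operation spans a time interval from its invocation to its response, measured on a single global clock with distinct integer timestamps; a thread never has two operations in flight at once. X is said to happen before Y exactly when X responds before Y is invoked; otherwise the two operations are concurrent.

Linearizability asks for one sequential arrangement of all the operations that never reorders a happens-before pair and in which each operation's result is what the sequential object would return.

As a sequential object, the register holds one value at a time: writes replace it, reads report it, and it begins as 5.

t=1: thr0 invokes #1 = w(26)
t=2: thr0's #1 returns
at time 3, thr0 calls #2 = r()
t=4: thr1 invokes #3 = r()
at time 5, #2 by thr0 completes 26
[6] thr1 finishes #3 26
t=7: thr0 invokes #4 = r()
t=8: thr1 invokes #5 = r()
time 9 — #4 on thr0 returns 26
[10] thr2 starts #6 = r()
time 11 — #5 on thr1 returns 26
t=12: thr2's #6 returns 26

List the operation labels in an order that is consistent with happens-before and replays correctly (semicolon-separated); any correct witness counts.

after step 1 (#1 w(26)): value 26
after step 2 (#2 r() → 26): value 26
after step 3 (#3 r() → 26): value 26
after step 4 (#4 r() → 26): value 26
after step 5 (#5 r() → 26): value 26
after step 6 (#6 r() → 26): value 26

#1; #2; #3; #4; #5; #6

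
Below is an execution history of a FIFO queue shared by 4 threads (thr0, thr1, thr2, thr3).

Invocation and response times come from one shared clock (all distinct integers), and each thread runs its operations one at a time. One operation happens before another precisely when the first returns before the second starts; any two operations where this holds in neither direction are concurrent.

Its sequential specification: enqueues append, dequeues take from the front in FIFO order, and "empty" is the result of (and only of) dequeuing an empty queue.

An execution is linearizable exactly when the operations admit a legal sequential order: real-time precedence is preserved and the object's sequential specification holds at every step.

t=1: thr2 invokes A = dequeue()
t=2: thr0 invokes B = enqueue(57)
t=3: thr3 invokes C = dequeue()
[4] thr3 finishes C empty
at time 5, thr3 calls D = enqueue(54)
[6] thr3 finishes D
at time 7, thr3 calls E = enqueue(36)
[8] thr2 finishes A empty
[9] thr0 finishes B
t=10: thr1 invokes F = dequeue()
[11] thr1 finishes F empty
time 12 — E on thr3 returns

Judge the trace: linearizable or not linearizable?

cut after 10 events: linearizable; cut after 11 events (F responds, time 11): not linearizable
all 12 real-time-respecting orders fail — 5 completed FIFO queue operations, no legal replay
include/drop combinations of the 1 pending operation (E) were all tried; none helps
for example A, B, C, D, F (pending dropped) fails at step 3: C dequeue() → empty is not legal there
for example A, C, B, D, F (pending dropped) fails at step 5: F dequeue() → empty is not legal there

not linearizable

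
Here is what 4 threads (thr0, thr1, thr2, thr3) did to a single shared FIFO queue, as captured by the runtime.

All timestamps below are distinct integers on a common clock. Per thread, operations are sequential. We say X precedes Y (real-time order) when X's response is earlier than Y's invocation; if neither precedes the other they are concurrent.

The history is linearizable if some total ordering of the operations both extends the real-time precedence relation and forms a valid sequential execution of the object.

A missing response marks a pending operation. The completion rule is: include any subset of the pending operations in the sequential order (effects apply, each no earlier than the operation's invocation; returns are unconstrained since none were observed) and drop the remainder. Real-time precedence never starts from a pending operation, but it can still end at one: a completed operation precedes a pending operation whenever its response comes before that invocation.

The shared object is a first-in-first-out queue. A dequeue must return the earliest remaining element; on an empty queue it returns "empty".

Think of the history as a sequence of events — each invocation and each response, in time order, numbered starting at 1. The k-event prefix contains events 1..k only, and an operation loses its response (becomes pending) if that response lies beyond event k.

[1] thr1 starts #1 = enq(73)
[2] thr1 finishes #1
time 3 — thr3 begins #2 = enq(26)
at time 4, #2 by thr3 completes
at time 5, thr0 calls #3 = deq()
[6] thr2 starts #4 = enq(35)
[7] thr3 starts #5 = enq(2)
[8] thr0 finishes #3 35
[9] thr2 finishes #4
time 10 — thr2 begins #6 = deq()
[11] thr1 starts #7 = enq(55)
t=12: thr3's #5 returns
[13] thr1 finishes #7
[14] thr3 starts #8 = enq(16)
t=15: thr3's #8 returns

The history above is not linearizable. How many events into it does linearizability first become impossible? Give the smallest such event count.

events 1..7 are still linearizable — one witness is #1, #2:
after step 1 (#1 enq(73)): queue <73>
after step 2 (#2 enq(26)): queue <73,26>
event 8 — #3's response, time 8 — after it, nothing linearizes
completion choices over the 2 pending operations (#4, #5) were checked; none helps
take #1, #2, #3 (pending dropped): step 3 already fails, because #3 deq() → 35 cannot occur there

8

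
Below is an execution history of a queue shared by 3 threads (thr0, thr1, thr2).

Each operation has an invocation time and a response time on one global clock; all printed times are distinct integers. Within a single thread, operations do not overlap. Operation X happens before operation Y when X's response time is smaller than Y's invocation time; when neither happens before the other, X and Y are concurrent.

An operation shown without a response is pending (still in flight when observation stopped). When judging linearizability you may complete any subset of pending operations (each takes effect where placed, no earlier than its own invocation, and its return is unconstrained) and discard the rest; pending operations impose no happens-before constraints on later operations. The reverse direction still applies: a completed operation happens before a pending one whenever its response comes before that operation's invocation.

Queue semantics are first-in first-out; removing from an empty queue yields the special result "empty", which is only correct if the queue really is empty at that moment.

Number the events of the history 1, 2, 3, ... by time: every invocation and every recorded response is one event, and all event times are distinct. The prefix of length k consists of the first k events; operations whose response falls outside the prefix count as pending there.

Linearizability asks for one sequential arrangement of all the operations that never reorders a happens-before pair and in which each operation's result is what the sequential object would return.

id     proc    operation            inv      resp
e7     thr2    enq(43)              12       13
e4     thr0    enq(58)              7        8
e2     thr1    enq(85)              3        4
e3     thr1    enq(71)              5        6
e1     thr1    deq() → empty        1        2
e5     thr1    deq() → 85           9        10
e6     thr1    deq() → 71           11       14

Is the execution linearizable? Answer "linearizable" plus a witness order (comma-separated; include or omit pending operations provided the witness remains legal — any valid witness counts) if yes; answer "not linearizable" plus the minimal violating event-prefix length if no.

1. e1 deq() → empty, leaving queue <>
2. e2 enq(85), leaving queue <85>
3. e3 enq(71), leaving queue <85,71>
4. e4 enq(58), leaving queue <85,71,58>
5. e5 deq() → 85, leaving queue <71,58>
6. e6 deq() → 71, leaving queue <58>
7. e7 enq(43), leaving queue <58,43>

linearizable — witness: e1, e2, e3, e4, e5, e6, e7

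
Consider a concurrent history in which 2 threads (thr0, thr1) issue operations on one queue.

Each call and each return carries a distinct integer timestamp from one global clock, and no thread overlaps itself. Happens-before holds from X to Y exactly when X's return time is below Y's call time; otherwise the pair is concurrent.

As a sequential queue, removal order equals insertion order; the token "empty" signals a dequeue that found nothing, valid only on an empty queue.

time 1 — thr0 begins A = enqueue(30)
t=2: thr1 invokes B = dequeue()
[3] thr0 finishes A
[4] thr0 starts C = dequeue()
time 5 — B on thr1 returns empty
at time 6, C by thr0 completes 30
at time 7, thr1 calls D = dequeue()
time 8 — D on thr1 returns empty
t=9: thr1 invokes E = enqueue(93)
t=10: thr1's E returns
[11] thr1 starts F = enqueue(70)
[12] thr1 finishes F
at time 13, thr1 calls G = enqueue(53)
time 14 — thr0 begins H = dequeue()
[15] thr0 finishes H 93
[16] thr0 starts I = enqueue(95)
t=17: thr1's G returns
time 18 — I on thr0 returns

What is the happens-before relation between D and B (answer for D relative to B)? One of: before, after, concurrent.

D spans [7,8], B spans [2,5]
resp(B)=5 < inv(D)=7

after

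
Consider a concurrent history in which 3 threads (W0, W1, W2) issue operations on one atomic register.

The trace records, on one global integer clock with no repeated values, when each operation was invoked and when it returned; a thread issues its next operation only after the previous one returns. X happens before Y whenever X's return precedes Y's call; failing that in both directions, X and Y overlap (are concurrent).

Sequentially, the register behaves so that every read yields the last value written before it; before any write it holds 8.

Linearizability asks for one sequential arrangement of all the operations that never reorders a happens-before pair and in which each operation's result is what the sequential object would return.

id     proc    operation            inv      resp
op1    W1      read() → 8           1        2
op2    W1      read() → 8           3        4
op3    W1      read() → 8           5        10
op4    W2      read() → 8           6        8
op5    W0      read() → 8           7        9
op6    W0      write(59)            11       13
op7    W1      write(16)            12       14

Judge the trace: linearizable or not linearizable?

a witness: op1, op2, op3, op4, op5, op6, op7
1. op1 read() → 8, leaving value 8
2. op2 read() → 8, leaving value 8
3. op3 read() → 8, leaving value 8
4. op4 read() → 8, leaving value 8
5. op5 read() → 8, leaving value 8
6. op6 write(59), leaving value 59
7. op7 write(16), leaving value 16

linearizable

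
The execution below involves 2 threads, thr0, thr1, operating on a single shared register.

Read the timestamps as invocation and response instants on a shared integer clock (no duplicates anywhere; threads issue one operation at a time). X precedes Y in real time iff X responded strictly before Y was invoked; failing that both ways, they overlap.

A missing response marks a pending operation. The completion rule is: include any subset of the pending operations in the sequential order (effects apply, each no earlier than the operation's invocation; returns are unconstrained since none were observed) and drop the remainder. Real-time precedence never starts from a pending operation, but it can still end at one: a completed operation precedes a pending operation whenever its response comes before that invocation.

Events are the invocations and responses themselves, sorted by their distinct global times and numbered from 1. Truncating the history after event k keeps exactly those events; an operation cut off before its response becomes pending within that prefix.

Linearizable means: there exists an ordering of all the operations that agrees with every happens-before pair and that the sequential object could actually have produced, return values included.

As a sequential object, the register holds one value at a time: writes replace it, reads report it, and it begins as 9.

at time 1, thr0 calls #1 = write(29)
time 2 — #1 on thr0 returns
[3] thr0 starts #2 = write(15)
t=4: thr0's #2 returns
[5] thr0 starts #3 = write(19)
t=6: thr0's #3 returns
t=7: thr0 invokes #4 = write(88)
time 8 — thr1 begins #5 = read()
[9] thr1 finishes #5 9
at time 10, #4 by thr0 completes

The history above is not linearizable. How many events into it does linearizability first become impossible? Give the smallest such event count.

one valid order for events 1..8 is #1, #2, #3:
after step 1 (#1 write(29)): value 29
after step 2 (#2 write(15)): value 15
after step 3 (#3 write(19)): value 19
adding event 9 (#5 responds at 9) leaves no legal real-time order
no escape via the 1 pending operation (#4): every completion choice fails
e.g. #1, #2, #3, #5 (pending dropped): illegal at step 4, since #5 read() → 9 cannot apply there

9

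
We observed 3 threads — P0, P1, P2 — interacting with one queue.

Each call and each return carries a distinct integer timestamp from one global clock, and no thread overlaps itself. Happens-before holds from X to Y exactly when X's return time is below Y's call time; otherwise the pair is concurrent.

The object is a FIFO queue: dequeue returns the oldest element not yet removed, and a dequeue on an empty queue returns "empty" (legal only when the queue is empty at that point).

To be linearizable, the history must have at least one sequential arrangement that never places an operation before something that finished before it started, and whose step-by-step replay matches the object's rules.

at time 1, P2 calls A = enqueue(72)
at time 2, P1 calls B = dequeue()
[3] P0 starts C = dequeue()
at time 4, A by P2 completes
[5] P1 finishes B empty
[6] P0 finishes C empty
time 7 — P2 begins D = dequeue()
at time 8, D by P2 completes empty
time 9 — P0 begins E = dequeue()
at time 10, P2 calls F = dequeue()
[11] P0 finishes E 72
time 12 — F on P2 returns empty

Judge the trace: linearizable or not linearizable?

not linearizable

already the first 8 events (up to D's response at time 8) admit no linearization; the first 7 still do
no legal order exists: 6 real-time-consistent candidates over 4 completed queue operations, all rejected
one such order, A, B, C, D, breaks at step 2 where B dequeue() → empty is illegal
one such order, A, C, B, D, breaks at step 2 where C dequeue() → empty is illegal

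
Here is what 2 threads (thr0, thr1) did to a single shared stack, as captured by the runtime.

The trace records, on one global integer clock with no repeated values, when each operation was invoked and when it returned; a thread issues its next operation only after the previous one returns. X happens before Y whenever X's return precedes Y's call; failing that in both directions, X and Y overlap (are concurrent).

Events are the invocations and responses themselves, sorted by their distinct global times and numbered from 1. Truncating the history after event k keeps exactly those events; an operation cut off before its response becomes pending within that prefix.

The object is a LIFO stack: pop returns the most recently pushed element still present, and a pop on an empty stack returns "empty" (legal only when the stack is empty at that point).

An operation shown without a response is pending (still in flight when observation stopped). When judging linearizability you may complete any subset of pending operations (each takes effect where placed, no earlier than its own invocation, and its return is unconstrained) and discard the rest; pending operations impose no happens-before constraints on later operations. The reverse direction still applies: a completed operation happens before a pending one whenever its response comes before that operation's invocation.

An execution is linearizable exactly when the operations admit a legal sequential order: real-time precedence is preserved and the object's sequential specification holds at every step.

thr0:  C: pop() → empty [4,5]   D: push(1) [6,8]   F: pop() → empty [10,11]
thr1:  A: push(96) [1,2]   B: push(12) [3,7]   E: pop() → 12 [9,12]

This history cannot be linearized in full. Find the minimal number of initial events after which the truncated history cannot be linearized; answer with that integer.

events 1..4 are linearizable; a witness order is A:
1. A push(96), leaving stack <96>
at event 5 (C's time-5 response) nothing linearizes any more
completion choices over the 1 pending operation (B) were checked; none helps
for example A, C (pending dropped) fails at step 2: C pop() → empty is not legal there

5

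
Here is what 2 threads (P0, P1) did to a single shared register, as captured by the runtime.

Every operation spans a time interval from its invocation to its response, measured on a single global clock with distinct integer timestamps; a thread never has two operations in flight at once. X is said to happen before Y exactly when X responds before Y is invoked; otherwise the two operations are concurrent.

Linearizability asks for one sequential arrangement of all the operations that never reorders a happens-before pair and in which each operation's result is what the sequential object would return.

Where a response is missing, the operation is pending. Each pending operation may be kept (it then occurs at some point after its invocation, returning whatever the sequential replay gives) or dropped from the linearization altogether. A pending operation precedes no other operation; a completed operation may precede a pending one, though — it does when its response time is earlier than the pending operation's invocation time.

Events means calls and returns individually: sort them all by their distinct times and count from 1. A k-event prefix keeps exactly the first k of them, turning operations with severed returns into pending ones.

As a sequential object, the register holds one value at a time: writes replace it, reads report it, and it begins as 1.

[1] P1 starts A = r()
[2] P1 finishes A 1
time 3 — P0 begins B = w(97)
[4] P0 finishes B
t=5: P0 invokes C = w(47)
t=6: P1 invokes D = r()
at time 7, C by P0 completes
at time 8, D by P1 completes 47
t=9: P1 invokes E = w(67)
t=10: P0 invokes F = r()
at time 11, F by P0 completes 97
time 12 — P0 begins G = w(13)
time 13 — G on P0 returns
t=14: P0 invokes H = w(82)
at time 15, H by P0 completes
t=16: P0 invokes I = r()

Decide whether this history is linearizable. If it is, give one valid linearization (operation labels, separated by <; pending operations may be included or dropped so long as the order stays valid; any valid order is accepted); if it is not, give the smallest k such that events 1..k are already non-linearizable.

already the first 11 events (up to F's response at time 11) admit no linearization; the first 10 still do
all 2 real-time-respecting orders fail — 5 completed register operations, no legal replay
include/drop combinations of the 1 pending operation (E) were all tried; none helps
take A, B, C, D, F (pending dropped): step 5 already fails, because F r() → 97 cannot occur there
take A, B, D, C, F (pending dropped): step 3 already fails, because D r() → 47 cannot occur there

not linearizable — minimal violating prefix: 11 events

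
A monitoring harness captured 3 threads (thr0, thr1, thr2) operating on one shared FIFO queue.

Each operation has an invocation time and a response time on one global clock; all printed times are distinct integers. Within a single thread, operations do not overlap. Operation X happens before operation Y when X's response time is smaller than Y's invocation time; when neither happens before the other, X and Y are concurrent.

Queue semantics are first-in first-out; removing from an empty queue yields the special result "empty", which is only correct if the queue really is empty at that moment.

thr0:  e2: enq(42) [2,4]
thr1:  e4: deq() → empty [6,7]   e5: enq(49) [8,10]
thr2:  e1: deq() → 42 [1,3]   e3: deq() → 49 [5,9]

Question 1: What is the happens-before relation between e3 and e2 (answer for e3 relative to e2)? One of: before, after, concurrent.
Answer: after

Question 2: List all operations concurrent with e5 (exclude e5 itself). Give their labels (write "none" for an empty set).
Answer: e3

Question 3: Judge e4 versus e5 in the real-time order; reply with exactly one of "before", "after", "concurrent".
Answer: before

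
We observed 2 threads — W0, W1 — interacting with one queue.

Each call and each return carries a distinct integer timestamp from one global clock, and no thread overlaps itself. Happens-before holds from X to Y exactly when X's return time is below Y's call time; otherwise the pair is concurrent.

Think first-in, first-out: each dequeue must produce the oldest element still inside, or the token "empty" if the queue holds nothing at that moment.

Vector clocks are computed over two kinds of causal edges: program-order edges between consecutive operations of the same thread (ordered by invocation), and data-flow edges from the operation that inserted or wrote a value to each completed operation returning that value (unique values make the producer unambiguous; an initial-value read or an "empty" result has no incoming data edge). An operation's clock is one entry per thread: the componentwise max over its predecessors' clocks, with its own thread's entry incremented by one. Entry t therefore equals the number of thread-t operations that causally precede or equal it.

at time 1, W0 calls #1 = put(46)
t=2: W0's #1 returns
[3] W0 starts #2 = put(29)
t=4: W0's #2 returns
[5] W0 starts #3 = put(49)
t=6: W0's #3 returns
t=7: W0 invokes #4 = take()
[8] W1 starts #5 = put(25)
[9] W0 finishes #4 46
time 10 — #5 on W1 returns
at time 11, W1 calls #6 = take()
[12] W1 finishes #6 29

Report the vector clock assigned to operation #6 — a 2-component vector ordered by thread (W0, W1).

VC(#5, invoked at 8): no causal predecessors; +1 on W1 → (0, 1)
VC(#1, invoked at 1): no causal predecessors; +1 on W0 → (1, 0)
merge at #2 (invoked 3): VC(#1)=(1, 0), own-thread bump on W0 → (2, 0)
merge at #3 (invoked 5): VC(#2)=(2, 0), own-thread bump on W0 → (3, 0)
merge at #6 (invoked 11): VC(#2)=(2, 0), VC(#5)=(0, 1), own-thread bump on W1 → (2, 2)
merge at #4 (invoked 7): VC(#1)=(1, 0), VC(#3)=(3, 0), own-thread bump on W0 → (4, 0)
target: VC(#6) = (2, 2)

(2, 2)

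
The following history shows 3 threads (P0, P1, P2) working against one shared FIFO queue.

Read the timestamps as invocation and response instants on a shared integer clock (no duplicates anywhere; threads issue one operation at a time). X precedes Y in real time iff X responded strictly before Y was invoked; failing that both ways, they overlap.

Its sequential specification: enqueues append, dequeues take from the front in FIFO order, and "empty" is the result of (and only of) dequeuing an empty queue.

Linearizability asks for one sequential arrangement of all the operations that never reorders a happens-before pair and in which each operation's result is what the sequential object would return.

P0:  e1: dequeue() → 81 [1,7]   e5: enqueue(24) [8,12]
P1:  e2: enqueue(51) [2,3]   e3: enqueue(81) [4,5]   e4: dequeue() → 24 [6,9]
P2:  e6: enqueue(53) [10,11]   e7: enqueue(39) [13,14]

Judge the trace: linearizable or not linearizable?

cut after 8 events: linearizable; cut after 9 events (e4 responds, time 9): not linearizable
every one of the 4 real-time-consistent orders over 4 completed FIFO queue ops fails the sequential spec
every completion of the 1 pending operation (e5) was checked; none linearizes
one such order, e1, e2, e3, e4 (pending dropped), breaks at step 1 where e1 dequeue() → 81 is illegal
one such order, e2, e1, e3, e4 (pending dropped), breaks at step 2 where e1 dequeue() → 81 is illegal

not linearizable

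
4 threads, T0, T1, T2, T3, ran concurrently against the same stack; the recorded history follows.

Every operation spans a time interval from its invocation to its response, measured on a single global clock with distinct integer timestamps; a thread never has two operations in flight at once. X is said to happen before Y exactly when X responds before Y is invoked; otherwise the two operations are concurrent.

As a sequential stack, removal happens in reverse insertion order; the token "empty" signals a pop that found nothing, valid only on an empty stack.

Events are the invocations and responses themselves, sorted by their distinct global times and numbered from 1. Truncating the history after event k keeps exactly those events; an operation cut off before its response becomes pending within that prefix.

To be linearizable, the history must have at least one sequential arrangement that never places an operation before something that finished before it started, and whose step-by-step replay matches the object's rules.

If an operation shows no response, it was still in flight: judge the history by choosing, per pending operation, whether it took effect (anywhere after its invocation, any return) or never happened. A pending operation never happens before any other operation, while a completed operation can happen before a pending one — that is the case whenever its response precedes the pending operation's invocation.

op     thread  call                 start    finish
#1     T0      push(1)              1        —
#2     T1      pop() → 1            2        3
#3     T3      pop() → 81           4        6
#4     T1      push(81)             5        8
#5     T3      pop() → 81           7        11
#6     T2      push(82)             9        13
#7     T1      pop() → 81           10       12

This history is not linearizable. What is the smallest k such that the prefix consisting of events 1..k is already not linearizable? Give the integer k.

11

events 1..10 are linearizable; a witness order is #1, #2, #4, #3:
after step 1 (#1 push(1) (pending, included)): stack <1>
after step 2 (#2 pop() → 1): stack <>
after step 3 (#4 push(81)): stack <81>
after step 4 (#3 pop() → 81): stack <>
with event 11 included (#5 responding at time 11), all real-time-consistent orders fail
including or dropping the 3 pending operations (#1, #6, #7) in any combination fails
e.g. #2, #3, #4, #5 (pending dropped): illegal at step 1, since #2 pop() → 1 cannot apply there
e.g. #2, #3, #5, #4 (pending dropped): illegal at step 1, since #2 pop() → 1 cannot apply there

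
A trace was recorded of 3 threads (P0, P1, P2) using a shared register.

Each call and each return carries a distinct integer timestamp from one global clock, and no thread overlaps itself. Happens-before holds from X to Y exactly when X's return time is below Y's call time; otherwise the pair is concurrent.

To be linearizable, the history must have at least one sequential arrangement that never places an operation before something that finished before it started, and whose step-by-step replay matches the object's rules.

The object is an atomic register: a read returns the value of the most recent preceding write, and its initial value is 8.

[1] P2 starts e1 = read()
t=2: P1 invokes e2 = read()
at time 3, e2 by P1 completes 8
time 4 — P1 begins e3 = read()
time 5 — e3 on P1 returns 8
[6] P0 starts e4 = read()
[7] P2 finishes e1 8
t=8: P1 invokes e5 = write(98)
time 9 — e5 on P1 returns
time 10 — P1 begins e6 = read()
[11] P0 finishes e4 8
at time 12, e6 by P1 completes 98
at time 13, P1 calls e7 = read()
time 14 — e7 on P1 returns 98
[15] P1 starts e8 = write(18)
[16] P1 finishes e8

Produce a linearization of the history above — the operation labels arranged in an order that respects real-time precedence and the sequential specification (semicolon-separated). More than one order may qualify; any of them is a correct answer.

step 1: e1 read() → 8 — value 8
step 2: e2 read() → 8 — value 8
step 3: e3 read() → 8 — value 8
step 4: e4 read() → 8 — value 8
step 5: e5 write(98) — value 98
step 6: e6 read() → 98 — value 98
step 7: e7 read() → 98 — value 98
step 8: e8 write(18) — value 18

e1; e2; e3; e4; e5; e6; e7; e8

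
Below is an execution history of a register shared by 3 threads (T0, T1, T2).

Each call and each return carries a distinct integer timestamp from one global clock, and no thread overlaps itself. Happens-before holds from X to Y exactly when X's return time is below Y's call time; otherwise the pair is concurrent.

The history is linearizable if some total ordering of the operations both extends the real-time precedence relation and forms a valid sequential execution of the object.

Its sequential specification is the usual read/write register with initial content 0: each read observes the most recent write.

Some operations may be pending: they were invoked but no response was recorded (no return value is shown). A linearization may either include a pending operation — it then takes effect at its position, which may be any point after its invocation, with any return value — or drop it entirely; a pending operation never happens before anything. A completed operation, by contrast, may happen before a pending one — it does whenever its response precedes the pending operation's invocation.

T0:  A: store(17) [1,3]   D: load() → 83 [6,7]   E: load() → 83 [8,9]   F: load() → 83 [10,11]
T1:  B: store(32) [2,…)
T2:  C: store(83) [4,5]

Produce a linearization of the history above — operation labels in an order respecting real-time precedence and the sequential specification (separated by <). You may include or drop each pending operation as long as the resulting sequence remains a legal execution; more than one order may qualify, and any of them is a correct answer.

A < B < C < D < E < F

after step 1 (A store(17)): value 17
after step 2 (B store(32) (pending, included)): value 32
after step 3 (C store(83)): value 83
after step 4 (D load() → 83): value 83
after step 5 (E load() → 83): value 83
after step 6 (F load() → 83): value 83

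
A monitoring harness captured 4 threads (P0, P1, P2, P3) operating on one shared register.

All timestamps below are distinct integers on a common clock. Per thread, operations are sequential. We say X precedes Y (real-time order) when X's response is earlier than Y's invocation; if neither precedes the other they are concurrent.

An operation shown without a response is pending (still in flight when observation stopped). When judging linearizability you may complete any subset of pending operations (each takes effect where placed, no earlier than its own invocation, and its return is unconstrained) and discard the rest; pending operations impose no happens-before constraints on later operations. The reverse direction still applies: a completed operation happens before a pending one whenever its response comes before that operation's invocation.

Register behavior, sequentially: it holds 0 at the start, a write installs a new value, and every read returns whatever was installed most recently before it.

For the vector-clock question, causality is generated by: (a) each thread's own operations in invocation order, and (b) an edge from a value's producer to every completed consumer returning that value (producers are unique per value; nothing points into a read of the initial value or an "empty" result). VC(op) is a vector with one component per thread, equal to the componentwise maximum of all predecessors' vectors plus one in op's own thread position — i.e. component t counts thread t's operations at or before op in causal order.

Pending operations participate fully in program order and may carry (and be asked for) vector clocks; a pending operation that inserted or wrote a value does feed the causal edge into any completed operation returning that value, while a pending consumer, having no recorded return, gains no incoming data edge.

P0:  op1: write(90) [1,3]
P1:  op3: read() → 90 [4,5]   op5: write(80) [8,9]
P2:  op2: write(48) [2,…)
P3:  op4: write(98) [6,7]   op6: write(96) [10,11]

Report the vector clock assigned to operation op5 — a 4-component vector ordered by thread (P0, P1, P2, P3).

no predecessors for op4 (invoked 6): P3 increments from zero → (0, 0, 0, 1)
no predecessors for op2 (invoked 2): P2 increments from zero → (0, 0, 1, 0)
no predecessors for op1 (invoked 1): P0 increments from zero → (1, 0, 0, 0)
from VC(op4)=(0, 0, 0, 1), op6 (invoked 10) maxes components and bumps P3 → (0, 0, 0, 2)
from VC(op1)=(1, 0, 0, 0), op3 (invoked 4) maxes components and bumps P1 → (1, 1, 0, 0)
from VC(op3)=(1, 1, 0, 0), op5 (invoked 8) maxes components and bumps P1 → (1, 2, 0, 0)
target: VC(op5) = (1, 2, 0, 0)

(1, 2, 0, 0)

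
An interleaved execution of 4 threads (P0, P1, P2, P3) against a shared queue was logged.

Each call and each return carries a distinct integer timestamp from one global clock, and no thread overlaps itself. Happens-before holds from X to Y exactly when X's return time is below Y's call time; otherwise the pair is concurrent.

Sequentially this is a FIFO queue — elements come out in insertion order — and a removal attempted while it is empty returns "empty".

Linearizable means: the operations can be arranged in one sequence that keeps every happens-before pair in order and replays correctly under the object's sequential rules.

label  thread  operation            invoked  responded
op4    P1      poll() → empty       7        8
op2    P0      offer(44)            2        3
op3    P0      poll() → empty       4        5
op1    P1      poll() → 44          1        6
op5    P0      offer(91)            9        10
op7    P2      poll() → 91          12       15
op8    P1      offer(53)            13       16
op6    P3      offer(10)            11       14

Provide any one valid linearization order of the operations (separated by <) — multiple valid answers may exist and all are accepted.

op2 < op1 < op3 < op4 < op5 < op6 < op7 < op8

after step 1 (op2 offer(44)): queue <44>
after step 2 (op1 poll() → 44): queue <>
after step 3 (op3 poll() → empty): queue <>
after step 4 (op4 poll() → empty): queue <>
after step 5 (op5 offer(91)): queue <91>
after step 6 (op6 offer(10)): queue <91,10>
after step 7 (op7 poll() → 91): queue <10>
after step 8 (op8 offer(53)): queue <10,53>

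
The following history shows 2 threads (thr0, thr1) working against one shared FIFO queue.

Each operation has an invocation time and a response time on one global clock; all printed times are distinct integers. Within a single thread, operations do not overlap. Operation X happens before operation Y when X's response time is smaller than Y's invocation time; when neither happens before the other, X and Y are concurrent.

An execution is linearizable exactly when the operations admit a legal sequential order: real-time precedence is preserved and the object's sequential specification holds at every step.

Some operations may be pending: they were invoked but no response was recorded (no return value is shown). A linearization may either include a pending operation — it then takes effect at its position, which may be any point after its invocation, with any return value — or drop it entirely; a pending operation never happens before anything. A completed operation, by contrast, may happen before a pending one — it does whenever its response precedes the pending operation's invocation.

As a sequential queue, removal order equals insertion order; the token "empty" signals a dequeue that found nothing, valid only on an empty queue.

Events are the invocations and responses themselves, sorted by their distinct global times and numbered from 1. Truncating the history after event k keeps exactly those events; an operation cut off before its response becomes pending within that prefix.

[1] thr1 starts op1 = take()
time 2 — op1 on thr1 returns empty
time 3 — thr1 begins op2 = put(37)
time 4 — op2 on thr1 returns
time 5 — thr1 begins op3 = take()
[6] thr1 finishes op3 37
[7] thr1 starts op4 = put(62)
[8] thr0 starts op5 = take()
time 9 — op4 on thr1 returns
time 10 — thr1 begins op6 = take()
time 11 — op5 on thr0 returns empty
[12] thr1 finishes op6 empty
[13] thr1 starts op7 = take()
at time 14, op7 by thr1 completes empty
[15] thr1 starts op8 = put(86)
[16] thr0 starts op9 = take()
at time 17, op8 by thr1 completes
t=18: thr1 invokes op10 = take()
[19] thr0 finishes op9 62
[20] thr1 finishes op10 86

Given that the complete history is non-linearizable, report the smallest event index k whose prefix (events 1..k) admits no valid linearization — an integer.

events 1..11 are linearizable, e.g. via op1, op2, op3, op4, op6, op5:
step 1: op1 take() → empty — queue <>
step 2: op2 put(37) — queue <37>
step 3: op3 take() → 37 — queue <>
step 4: op4 put(62) — queue <62>
step 5: op6 take() (pending, included) — queue <>
step 6: op5 take() → empty — queue <>
with event 12 included (op6 responding at time 12), all real-time-consistent orders fail
take op1, op2, op3, op4, op5, op6: step 5 already fails, because op5 take() → empty cannot occur there
take op1, op2, op3, op4, op6, op5: step 5 already fails, because op6 take() → empty cannot occur there

12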